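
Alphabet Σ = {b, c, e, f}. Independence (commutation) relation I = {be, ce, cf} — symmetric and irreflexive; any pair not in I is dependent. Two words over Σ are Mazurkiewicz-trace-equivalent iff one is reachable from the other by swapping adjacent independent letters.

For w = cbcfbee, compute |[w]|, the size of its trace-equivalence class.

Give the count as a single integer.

drop 0:c onto floor
drop 1:b onto {0:c}
drop 2:c onto {1:b}
drop 3:f onto {1:b}
drop 4:b onto {2:c, 3:f}
drop 5:e onto {3:f}
drop 6:e onto {5:e}
ground layer = {0:c}
drop-orders for the pieces not yet dropped (sum over which currently-grounded one goes next):
  1 to go: {4} 1  {6} 1
  2 to go: {2,4} 1  {4,6} 2  {5,6} 1
  3 to go: {2,4,6} 3  {4,5,6} 3
  4 to go: {2,4,5,6} 6  {3,4,5,6} 3
  5 to go: {2,3,4,5,6} 9
  if 0:c drops first: 9 orders

9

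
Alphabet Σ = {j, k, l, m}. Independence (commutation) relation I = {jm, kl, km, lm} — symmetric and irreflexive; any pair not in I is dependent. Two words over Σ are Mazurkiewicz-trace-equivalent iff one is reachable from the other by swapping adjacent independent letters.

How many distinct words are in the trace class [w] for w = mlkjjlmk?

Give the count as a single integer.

112

#0=m has no predecessor
#1=l has no predecessor
#2=k has no predecessor
#3=j depends on [1:l, 2:k]
#4=j depends on [3:j]
#5=l depends on [4:j]
#6=m depends on [0:m]
#7=k depends on [4:j]
sources: [0:m, 1:l, 2:k]
N(rest) = Σ N(rest − s) over sources s of rest; N(one piece) = 1:
  size 1 → [5]=1  [6]=1  [7]=1
  size 2 → [0,6]=1  [5,6]=2  [5,7]=2  [6,7]=2
  size 3 → [0,5,6]=3  [0,6,7]=3  [4,5,7]=2  [5,6,7]=6
  size 4 → [0,5,6,7]=12  [3,4,5,7]=2  [4,5,6,7]=8
  size 5 → [0,4,5,6,7]=20  [1,3,4,5,7]=2  [2,3,4,5,7]=2  [3,4,5,6,7]=10
  size 6 → [0,3,4,5,6,7]=30  [1,2,3,4,5,7]=4  [1,3,4,5,6,7]=12  [2,3,4,5,6,7]=12
  first=0(m) contributes 28
  first=1(l) contributes 42
  first=2(k) contributes 42
|[w]| = 112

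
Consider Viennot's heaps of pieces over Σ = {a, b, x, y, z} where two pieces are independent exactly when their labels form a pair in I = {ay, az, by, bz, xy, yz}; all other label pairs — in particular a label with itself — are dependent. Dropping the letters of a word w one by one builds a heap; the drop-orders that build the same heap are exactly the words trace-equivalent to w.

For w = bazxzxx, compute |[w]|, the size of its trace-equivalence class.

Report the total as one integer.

3

piece 0:b — minimal
piece 1:a rests on {0:b}
piece 2:z — minimal
piece 3:x rests on {1:a, 2:z}
piece 4:z rests on {3:x}
piece 5:x rests on {4:z}
piece 6:x rests on {5:x}
minimal pieces: {0:b, 2:z}
ways to finish when only these pieces remain (= sum over removing one remaining piece with nothing left below it):
  1 left: {6}→1
  2 left: {5,6}→1
  3 left: {4,5,6}→1
  4 left: {3,4,5,6}→1
  5 left: {1,3,4,5,6}→1  {2,3,4,5,6}→1
  placing 0:b first → 2 extensions
  placing 2:z first → 1 extensions
total linear extensions = 3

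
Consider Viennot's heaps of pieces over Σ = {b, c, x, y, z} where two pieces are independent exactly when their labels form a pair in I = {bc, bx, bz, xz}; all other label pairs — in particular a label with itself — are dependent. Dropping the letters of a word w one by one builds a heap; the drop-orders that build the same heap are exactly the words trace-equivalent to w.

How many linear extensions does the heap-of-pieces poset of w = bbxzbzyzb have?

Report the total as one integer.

drop 0:b onto floor
drop 1:b onto {0:b}
drop 2:x onto floor
drop 3:z onto floor
drop 4:b onto {1:b}
drop 5:z onto {3:z}
drop 6:y onto {2:x, 4:b, 5:z}
drop 7:z onto {6:y}
drop 8:b onto {6:y}
ground layer = {0:b, 2:x, 3:z}
drop-orders for the pieces not yet dropped (sum over which currently-grounded one goes next):
  1 to go: {7} 1  {8} 1
  2 to go: {7,8} 2
  3 to go: {6,7,8} 2
  4 to go: {2,6,7,8} 2  {4,6,7,8} 2  {5,6,7,8} 2
  5 to go: {1,4,6,7,8} 2  {2,4,6,7,8} 4  {2,5,6,7,8} 4  {3,5,6,7,8} 2  {4,5,6,7,8} 4
  6 to go: {0,1,4,6,7,8} 2  {1,2,4,6,7,8} 6  {1,4,5,6,7,8} 6  {2,3,5,6,7,8} 6  {2,4,5,6,7,8} 12  {3,4,5,6,7,8} 6
  7 to go: {0,1,2,4,6,7,8} 8  {0,1,4,5,6,7,8} 8  {1,2,4,5,6,7,8} 24  {1,3,4,5,6,7,8} 12  {2,3,4,5,6,7,8} 24
  if 0:b drops first: 60 orders
  if 2:x drops first: 20 orders
  if 3:z drops first: 40 orders
heap linearizations: 120

120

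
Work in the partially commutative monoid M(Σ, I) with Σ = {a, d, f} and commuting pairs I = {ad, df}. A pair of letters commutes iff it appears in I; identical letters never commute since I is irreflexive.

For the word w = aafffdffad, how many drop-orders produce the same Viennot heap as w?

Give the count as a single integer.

piece 0:a — minimal
piece 1:a rests on {0:a}
piece 2:f rests on {1:a}
piece 3:f rests on {2:f}
piece 4:f rests on {3:f}
piece 5:d — minimal
piece 6:f rests on {4:f}
piece 7:f rests on {6:f}
piece 8:a rests on {7:f}
piece 9:d rests on {5:d}
minimal pieces: {0:a, 5:d}
ways to finish when only these pieces remain (= sum over removing one remaining piece with nothing left below it):
  1 left: {8}→1  {9}→1
  2 left: {5,9}→1  {7,8}→1  {8,9}→2
  3 left: {5,8,9}→3  {6,7,8}→1  {7,8,9}→3
  4 left: {4,6,7,8}→1  {5,7,8,9}→6  {6,7,8,9}→4
  5 left: {3,4,6,7,8}→1  {4,6,7,8,9}→5  {5,6,7,8,9}→10
  6 left: {2,3,4,6,7,8}→1  {3,4,6,7,8,9}→6  {4,5,6,7,8,9}→15
  7 left: {1,2,3,4,6,7,8}→1  {2,3,4,6,7,8,9}→7  {3,4,5,6,7,8,9}→21
  8 left: {0,1,2,3,4,6,7,8}→1  {1,2,3,4,6,7,8,9}→8  {2,3,4,5,6,7,8,9}→28
  placing 0:a first → 36 extensions
  placing 5:d first → 9 extensions
total linear extensions = 45

45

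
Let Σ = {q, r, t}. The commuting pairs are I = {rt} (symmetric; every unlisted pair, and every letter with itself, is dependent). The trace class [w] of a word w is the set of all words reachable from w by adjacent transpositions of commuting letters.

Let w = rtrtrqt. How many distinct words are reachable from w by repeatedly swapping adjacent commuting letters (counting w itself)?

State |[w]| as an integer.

10

0(r) covers ∅
1(t) covers ∅
2(r) covers 0:r
3(t) covers 1:t
4(r) covers 2:r
5(q) covers 3:t, 4:r
6(t) covers 5:q
floor of heap: 0:r, 1:t
completions by unplaced set U, small U first (add the entries for U minus each lowest piece of U):
  |U|=1: {6}:1
  |U|=2: {5,6}:1
  |U|=3: {3,5,6}:1  {4,5,6}:1
  |U|=4: {1,3,5,6}:1  {2,4,5,6}:1  {3,4,5,6}:2
  |U|=5: {0,2,4,5,6}:1  {1,3,4,5,6}:3  {2,3,4,5,6}:3
  start at 0(r): 6
  start at 1(t): 4
sum over floor = 10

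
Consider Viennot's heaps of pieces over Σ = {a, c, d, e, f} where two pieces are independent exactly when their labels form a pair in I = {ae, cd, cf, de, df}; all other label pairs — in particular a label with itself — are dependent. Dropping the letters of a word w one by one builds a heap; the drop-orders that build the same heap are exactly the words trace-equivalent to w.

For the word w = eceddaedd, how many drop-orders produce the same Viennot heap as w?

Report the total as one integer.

81

#0=e has no predecessor
#1=c depends on [0:e]
#2=e depends on [1:c]
#3=d has no predecessor
#4=d depends on [3:d]
#5=a depends on [1:c, 4:d]
#6=e depends on [2:e]
#7=d depends on [5:a]
#8=d depends on [7:d]
sources: [0:e, 3:d]
N(rest) = Σ N(rest − s) over sources s of rest; N(one piece) = 1:
  size 1 → [6]=1  [8]=1
  size 2 → [2,6]=1  [6,8]=2  [7,8]=1
  size 3 → [2,6,8]=3  [5,7,8]=1  [6,7,8]=3
  size 4 → [2,6,7,8]=6  [4,5,7,8]=1  [5,6,7,8]=4
  size 5 → [2,5,6,7,8]=10  [3,4,5,7,8]=1  [4,5,6,7,8]=5
  size 6 → [1,2,5,6,7,8]=10  [2,4,5,6,7,8]=15  [3,4,5,6,7,8]=6
  size 7 → [0,1,2,5,6,7,8]=10  [1,2,4,5,6,7,8]=25  [2,3,4,5,6,7,8]=21
  first=0(e) contributes 46
  first=3(d) contributes 35
|[w]| = 81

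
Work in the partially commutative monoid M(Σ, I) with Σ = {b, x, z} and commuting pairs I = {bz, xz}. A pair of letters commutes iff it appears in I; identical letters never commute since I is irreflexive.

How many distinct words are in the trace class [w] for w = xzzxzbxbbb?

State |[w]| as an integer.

120

#0=x has no predecessor
#1=z has no predecessor
#2=z depends on [1:z]
#3=x depends on [0:x]
#4=z depends on [2:z]
#5=b depends on [3:x]
#6=x depends on [5:b]
#7=b depends on [6:x]
#8=b depends on [7:b]
#9=b depends on [8:b]
sources: [0:x, 1:z]
N(rest) = Σ N(rest − s) over sources s of rest; N(one piece) = 1:
  size 1 → [4]=1  [9]=1
  size 2 → [2,4]=1  [4,9]=2  [8,9]=1
  size 3 → [1,2,4]=1  [2,4,9]=3  [4,8,9]=3  [7,8,9]=1
  size 4 → [1,2,4,9]=4  [2,4,8,9]=6  [4,7,8,9]=4  [6,7,8,9]=1
  size 5 → [1,2,4,8,9]=10  [2,4,7,8,9]=10  [4,6,7,8,9]=5  [5,6,7,8,9]=1
  size 6 → [1,2,4,7,8,9]=20  [2,4,6,7,8,9]=15  [3,5,6,7,8,9]=1  [4,5,6,7,8,9]=6
  size 7 → [0,3,5,6,7,8,9]=1  [1,2,4,6,7,8,9]=35  [2,4,5,6,7,8,9]=21  [3,4,5,6,7,8,9]=7
  size 8 → [0,3,4,5,6,7,8,9]=8  [1,2,4,5,6,7,8,9]=56  [2,3,4,5,6,7,8,9]=28
  first=0(x) contributes 84
  first=1(z) contributes 36
|[w]| = 120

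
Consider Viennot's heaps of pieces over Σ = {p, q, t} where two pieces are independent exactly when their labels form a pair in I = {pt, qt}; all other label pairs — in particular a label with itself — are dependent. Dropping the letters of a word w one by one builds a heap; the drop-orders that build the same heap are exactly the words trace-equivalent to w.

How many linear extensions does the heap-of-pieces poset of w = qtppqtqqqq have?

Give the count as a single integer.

45

#0=q has no predecessor
#1=t has no predecessor
#2=p depends on [0:q]
#3=p depends on [2:p]
#4=q depends on [3:p]
#5=t depends on [1:t]
#6=q depends on [4:q]
#7=q depends on [6:q]
#8=q depends on [7:q]
#9=q depends on [8:q]
sources: [0:q, 1:t]
N(rest) = Σ N(rest − s) over sources s of rest; N(one piece) = 1:
  size 1 → [5]=1  [9]=1
  size 2 → [1,5]=1  [5,9]=2  [8,9]=1
  size 3 → [1,5,9]=3  [5,8,9]=3  [7,8,9]=1
  size 4 → [1,5,8,9]=6  [5,7,8,9]=4  [6,7,8,9]=1
  size 5 → [1,5,7,8,9]=10  [4,6,7,8,9]=1  [5,6,7,8,9]=5
  size 6 → [1,5,6,7,8,9]=15  [3,4,6,7,8,9]=1  [4,5,6,7,8,9]=6
  size 7 → [1,4,5,6,7,8,9]=21  [2,3,4,6,7,8,9]=1  [3,4,5,6,7,8,9]=7
  size 8 → [0,2,3,4,6,7,8,9]=1  [1,3,4,5,6,7,8,9]=28  [2,3,4,5,6,7,8,9]=8
  first=0(q) contributes 36
  first=1(t) contributes 9
|[w]| = 45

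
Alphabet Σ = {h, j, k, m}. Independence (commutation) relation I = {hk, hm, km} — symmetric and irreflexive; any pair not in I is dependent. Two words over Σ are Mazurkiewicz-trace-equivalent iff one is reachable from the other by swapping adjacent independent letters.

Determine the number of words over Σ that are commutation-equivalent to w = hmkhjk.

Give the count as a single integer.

12

0(h) covers ∅
1(m) covers ∅
2(k) covers ∅
3(h) covers 0:h
4(j) covers 1:m, 2:k, 3:h
5(k) covers 4:j
floor of heap: 0:h, 1:m, 2:k
completions by unplaced set U, small U first (add the entries for U minus each lowest piece of U):
  |U|=1: {5}:1
  |U|=2: {4,5}:1
  |U|=3: {1,4,5}:1  {2,4,5}:1  {3,4,5}:1
  |U|=4: {0,3,4,5}:1  {1,2,4,5}:2  {1,3,4,5}:2  {2,3,4,5}:2
  start at 0(h): 6
  start at 1(m): 3
  start at 2(k): 3
sum over floor = 12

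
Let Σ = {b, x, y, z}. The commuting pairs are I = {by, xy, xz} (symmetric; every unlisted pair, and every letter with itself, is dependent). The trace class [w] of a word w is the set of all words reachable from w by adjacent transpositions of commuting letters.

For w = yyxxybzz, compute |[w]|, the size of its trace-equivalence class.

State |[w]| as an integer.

drop 0:y onto floor
drop 1:y onto {0:y}
drop 2:x onto floor
drop 3:x onto {2:x}
drop 4:y onto {1:y}
drop 5:b onto {3:x}
drop 6:z onto {4:y, 5:b}
drop 7:z onto {6:z}
ground layer = {0:y, 2:x}
drop-orders for the pieces not yet dropped (sum over which currently-grounded one goes next):
  1 to go: {7} 1
  2 to go: {6,7} 1
  3 to go: {4,6,7} 1  {5,6,7} 1
  4 to go: {1,4,6,7} 1  {3,5,6,7} 1  {4,5,6,7} 2
  5 to go: {0,1,4,6,7} 1  {1,4,5,6,7} 3  {2,3,5,6,7} 1  {3,4,5,6,7} 3
  6 to go: {0,1,4,5,6,7} 4  {1,3,4,5,6,7} 6  {2,3,4,5,6,7} 4
  if 0:y drops first: 10 orders
  if 2:x drops first: 10 orders
heap linearizations: 20

20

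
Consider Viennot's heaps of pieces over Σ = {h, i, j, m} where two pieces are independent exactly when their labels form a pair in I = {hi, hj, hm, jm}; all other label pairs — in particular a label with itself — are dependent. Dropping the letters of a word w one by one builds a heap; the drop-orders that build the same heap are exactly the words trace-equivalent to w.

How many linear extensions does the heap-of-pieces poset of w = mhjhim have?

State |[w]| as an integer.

piece 0:m — minimal
piece 1:h — minimal
piece 2:j — minimal
piece 3:h rests on {1:h}
piece 4:i rests on {0:m, 2:j}
piece 5:m rests on {4:i}
minimal pieces: {0:m, 1:h, 2:j}
ways to finish when only these pieces remain (= sum over removing one remaining piece with nothing left below it):
  1 left: {3}→1  {5}→1
  2 left: {1,3}→1  {3,5}→2  {4,5}→1
  3 left: {0,4,5}→1  {1,3,5}→3  {2,4,5}→1  {3,4,5}→3
  4 left: {0,2,4,5}→2  {0,3,4,5}→4  {1,3,4,5}→6  {2,3,4,5}→4
  placing 0:m first → 10 extensions
  placing 1:h first → 10 extensions
  placing 2:j first → 10 extensions
total linear extensions = 30

30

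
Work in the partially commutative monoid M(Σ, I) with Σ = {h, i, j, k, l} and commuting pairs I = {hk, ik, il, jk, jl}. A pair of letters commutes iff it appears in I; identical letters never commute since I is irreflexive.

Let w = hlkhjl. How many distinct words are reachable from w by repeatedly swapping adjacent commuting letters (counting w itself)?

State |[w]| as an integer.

5

drop 0:h onto floor
drop 1:l onto {0:h}
drop 2:k onto {1:l}
drop 3:h onto {1:l}
drop 4:j onto {3:h}
drop 5:l onto {2:k, 3:h}
ground layer = {0:h}
drop-orders for the pieces not yet dropped (sum over which currently-grounded one goes next):
  1 to go: {4} 1  {5} 1
  2 to go: {2,5} 1  {4,5} 2
  3 to go: {2,4,5} 3  {3,4,5} 2
  4 to go: {2,3,4,5} 5
  if 0:h drops first: 5 orders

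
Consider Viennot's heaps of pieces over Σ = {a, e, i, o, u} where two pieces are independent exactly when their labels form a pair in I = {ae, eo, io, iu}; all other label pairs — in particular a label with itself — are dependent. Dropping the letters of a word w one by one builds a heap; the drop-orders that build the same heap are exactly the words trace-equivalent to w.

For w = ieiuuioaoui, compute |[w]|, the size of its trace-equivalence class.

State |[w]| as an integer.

30

drop 0:i onto floor
drop 1:e onto {0:i}
drop 2:i onto {1:e}
drop 3:u onto {1:e}
drop 4:u onto {3:u}
drop 5:i onto {2:i}
drop 6:o onto {4:u}
drop 7:a onto {5:i, 6:o}
drop 8:o onto {7:a}
drop 9:u onto {8:o}
drop 10:i onto {7:a}
ground layer = {0:i}
drop-orders for the pieces not yet dropped (sum over which currently-grounded one goes next):
  1 to go: {9} 1  {10} 1
  2 to go: {8,9} 1  {9,10} 2
  3 to go: {8,9,10} 3
  4 to go: {7,8,9,10} 3
  5 to go: {5,7,8,9,10} 3  {6,7,8,9,10} 3
  6 to go: {2,5,7,8,9,10} 3  {4,6,7,8,9,10} 3  {5,6,7,8,9,10} 6
  7 to go: {2,5,6,7,8,9,10} 9  {3,4,6,7,8,9,10} 3  {4,5,6,7,8,9,10} 9
  8 to go: {2,4,5,6,7,8,9,10} 18  {3,4,5,6,7,8,9,10} 12
  9 to go: {2,3,4,5,6,7,8,9,10} 30
  if 0:i drops first: 30 orders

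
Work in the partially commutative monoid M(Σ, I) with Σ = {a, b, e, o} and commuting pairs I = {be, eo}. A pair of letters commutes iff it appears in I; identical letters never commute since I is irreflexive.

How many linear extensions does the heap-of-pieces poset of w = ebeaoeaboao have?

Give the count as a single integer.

0(e) covers ∅
1(b) covers ∅
2(e) covers 0:e
3(a) covers 1:b, 2:e
4(o) covers 3:a
5(e) covers 3:a
6(a) covers 4:o, 5:e
7(b) covers 6:a
8(o) covers 7:b
9(a) covers 8:o
10(o) covers 9:a
floor of heap: 0:e, 1:b
completions by unplaced set U, small U first (add the entries for U minus each lowest piece of U):
  |U|=1: {10}:1
  |U|=2: {9,10}:1
  |U|=3: {8,9,10}:1
  |U|=4: {7,8,9,10}:1
  |U|=5: {6,7,8,9,10}:1
  |U|=6: {4,6,7,8,9,10}:1  {5,6,7,8,9,10}:1
  |U|=7: {4,5,6,7,8,9,10}:2
  |U|=8: {3,4,5,6,7,8,9,10}:2
  |U|=9: {1,3,4,5,6,7,8,9,10}:2  {2,3,4,5,6,7,8,9,10}:2
  start at 0(e): 4
  start at 1(b): 2
sum over floor = 6

6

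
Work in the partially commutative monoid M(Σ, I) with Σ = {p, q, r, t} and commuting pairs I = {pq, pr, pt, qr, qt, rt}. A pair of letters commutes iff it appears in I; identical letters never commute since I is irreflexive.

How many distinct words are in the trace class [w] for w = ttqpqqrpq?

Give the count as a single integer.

#0=t has no predecessor
#1=t depends on [0:t]
#2=q has no predecessor
#3=p has no predecessor
#4=q depends on [2:q]
#5=q depends on [4:q]
#6=r has no predecessor
#7=p depends on [3:p]
#8=q depends on [5:q]
sources: [0:t, 2:q, 3:p, 6:r]
N(rest) = Σ N(rest − s) over sources s of rest; N(one piece) = 1:
  size 1 → [1]=1  [6]=1  [7]=1  [8]=1
  size 2 → [0,1]=1  [1,6]=2  [1,7]=2  [1,8]=2  [3,7]=1  [5,8]=1  [6,7]=2  [6,8]=2  [7,8]=2
  size 3 → [0,1,6]=3  [0,1,7]=3  [0,1,8]=3  [1,3,7]=3  [1,5,8]=3  [1,6,7]=6  [1,6,8]=6  [1,7,8]=6  [3,6,7]=3  [3,7,8]=3  [4,5,8]=1  [5,6,8]=3  [5,7,8]=3  [6,7,8]=6
  size 4 → [0,1,3,7]=6  [0,1,5,8]=6  [0,1,6,7]=12  [0,1,6,8]=12  [0,1,7,8]=12  [1,3,6,7]=12  [1,3,7,8]=12  [1,4,5,8]=4  [1,5,6,8]=12  [1,5,7,8]=12  [1,6,7,8]=24  [2,4,5,8]=1  [3,5,7,8]=6  [3,6,7,8]=12  [4,5,6,8]=4  [4,5,7,8]=4  [5,6,7,8]=12
  size 5 → [0,1,3,6,7]=30  [0,1,3,7,8]=30  [0,1,4,5,8]=10  [0,1,5,6,8]=30  [0,1,5,7,8]=30  [0,1,6,7,8]=60  [1,2,4,5,8]=5  [1,3,5,7,8]=30  [1,3,6,7,8]=60  [1,4,5,6,8]=20  [1,4,5,7,8]=20  [1,5,6,7,8]=60  [2,4,5,6,8]=5  [2,4,5,7,8]=5  [3,4,5,7,8]=10  [3,5,6,7,8]=30  [4,5,6,7,8]=20
  size 6 → [0,1,2,4,5,8]=15  [0,1,3,5,7,8]=90  [0,1,3,6,7,8]=180  [0,1,4,5,6,8]=60  [0,1,4,5,7,8]=60  [0,1,5,6,7,8]=180  [1,2,4,5,6,8]=30  [1,2,4,5,7,8]=30  [1,3,4,5,7,8]=60  [1,3,5,6,7,8]=180  [1,4,5,6,7,8]=120  [2,3,4,5,7,8]=15  [2,4,5,6,7,8]=30  [3,4,5,6,7,8]=60
  size 7 → [0,1,2,4,5,6,8]=105  [0,1,2,4,5,7,8]=105  [0,1,3,4,5,7,8]=210  [0,1,3,5,6,7,8]=630  [0,1,4,5,6,7,8]=420  [1,2,3,4,5,7,8]=105  [1,2,4,5,6,7,8]=210  [1,3,4,5,6,7,8]=420  [2,3,4,5,6,7,8]=105
  first=0(t) contributes 840
  first=2(q) contributes 1680
  first=3(p) contributes 840
  first=6(r) contributes 420
|[w]| = 3780

3780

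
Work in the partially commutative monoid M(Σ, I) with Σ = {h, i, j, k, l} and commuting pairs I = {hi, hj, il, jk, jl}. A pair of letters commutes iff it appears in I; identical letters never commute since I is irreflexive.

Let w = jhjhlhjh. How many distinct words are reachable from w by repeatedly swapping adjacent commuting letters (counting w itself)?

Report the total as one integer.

0(j) covers ∅
1(h) covers ∅
2(j) covers 0:j
3(h) covers 1:h
4(l) covers 3:h
5(h) covers 4:l
6(j) covers 2:j
7(h) covers 5:h
floor of heap: 0:j, 1:h
completions by unplaced set U, small U first (add the entries for U minus each lowest piece of U):
  |U|=1: {6}:1  {7}:1
  |U|=2: {2,6}:1  {5,7}:1  {6,7}:2
  |U|=3: {0,2,6}:1  {2,6,7}:3  {4,5,7}:1  {5,6,7}:3
  |U|=4: {0,2,6,7}:4  {2,5,6,7}:6  {3,4,5,7}:1  {4,5,6,7}:4
  |U|=5: {0,2,5,6,7}:10  {1,3,4,5,7}:1  {2,4,5,6,7}:10  {3,4,5,6,7}:5
  |U|=6: {0,2,4,5,6,7}:20  {1,3,4,5,6,7}:6  {2,3,4,5,6,7}:15
  start at 0(j): 21
  start at 1(h): 35
sum over floor = 56

56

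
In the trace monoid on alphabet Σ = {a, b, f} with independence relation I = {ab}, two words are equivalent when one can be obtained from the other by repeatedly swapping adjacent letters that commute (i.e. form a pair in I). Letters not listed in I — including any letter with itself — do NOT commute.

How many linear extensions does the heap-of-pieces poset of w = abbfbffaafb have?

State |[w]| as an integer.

3

#0=a has no predecessor
#1=b has no predecessor
#2=b depends on [1:b]
#3=f depends on [0:a, 2:b]
#4=b depends on [3:f]
#5=f depends on [4:b]
#6=f depends on [5:f]
#7=a depends on [6:f]
#8=a depends on [7:a]
#9=f depends on [8:a]
#10=b depends on [9:f]
sources: [0:a, 1:b]
N(rest) = Σ N(rest − s) over sources s of rest; N(one piece) = 1:
  size 1 → [10]=1
  size 2 → [9,10]=1
  size 3 → [8,9,10]=1
  size 4 → [7,8,9,10]=1
  size 5 → [6,7,8,9,10]=1
  size 6 → [5,6,7,8,9,10]=1
  size 7 → [4,5,6,7,8,9,10]=1
  size 8 → [3,4,5,6,7,8,9,10]=1
  size 9 → [0,3,4,5,6,7,8,9,10]=1  [2,3,4,5,6,7,8,9,10]=1
  first=0(a) contributes 1
  first=1(b) contributes 2
|[w]| = 3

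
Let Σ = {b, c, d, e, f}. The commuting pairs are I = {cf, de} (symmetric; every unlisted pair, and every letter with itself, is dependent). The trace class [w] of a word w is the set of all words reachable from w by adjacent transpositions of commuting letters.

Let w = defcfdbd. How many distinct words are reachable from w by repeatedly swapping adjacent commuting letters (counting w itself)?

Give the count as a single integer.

6

0(d) covers ∅
1(e) covers ∅
2(f) covers 0:d, 1:e
3(c) covers 0:d, 1:e
4(f) covers 2:f
5(d) covers 3:c, 4:f
6(b) covers 5:d
7(d) covers 6:b
floor of heap: 0:d, 1:e
completions by unplaced set U, small U first (add the entries for U minus each lowest piece of U):
  |U|=1: {7}:1
  |U|=2: {6,7}:1
  |U|=3: {5,6,7}:1
  |U|=4: {3,5,6,7}:1  {4,5,6,7}:1
  |U|=5: {2,4,5,6,7}:1  {3,4,5,6,7}:2
  |U|=6: {2,3,4,5,6,7}:3
  start at 0(d): 3
  start at 1(e): 3
sum over floor = 6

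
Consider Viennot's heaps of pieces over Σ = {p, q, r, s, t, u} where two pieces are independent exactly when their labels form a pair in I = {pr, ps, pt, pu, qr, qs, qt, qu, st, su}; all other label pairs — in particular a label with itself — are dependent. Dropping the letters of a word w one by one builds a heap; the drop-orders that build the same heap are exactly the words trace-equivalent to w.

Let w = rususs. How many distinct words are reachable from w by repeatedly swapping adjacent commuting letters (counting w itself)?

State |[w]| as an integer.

drop 0:r onto floor
drop 1:u onto {0:r}
drop 2:s onto {0:r}
drop 3:u onto {1:u}
drop 4:s onto {2:s}
drop 5:s onto {4:s}
ground layer = {0:r}
drop-orders for the pieces not yet dropped (sum over which currently-grounded one goes next):
  1 to go: {3} 1  {5} 1
  2 to go: {1,3} 1  {3,5} 2  {4,5} 1
  3 to go: {1,3,5} 3  {2,4,5} 1  {3,4,5} 3
  4 to go: {1,3,4,5} 6  {2,3,4,5} 4
  if 0:r drops first: 10 orders

10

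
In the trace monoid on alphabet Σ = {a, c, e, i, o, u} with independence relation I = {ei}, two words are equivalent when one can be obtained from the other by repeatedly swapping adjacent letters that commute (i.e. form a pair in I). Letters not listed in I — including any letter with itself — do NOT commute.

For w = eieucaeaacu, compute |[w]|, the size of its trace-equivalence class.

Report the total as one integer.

drop 0:e onto floor
drop 1:i onto floor
drop 2:e onto {0:e}
drop 3:u onto {1:i, 2:e}
drop 4:c onto {3:u}
drop 5:a onto {4:c}
drop 6:e onto {5:a}
drop 7:a onto {6:e}
drop 8:a onto {7:a}
drop 9:c onto {8:a}
drop 10:u onto {9:c}
ground layer = {0:e, 1:i}
drop-orders for the pieces not yet dropped (sum over which currently-grounded one goes next):
  1 to go: {10} 1
  2 to go: {9,10} 1
  3 to go: {8,9,10} 1
  4 to go: {7,8,9,10} 1
  5 to go: {6,7,8,9,10} 1
  6 to go: {5,6,7,8,9,10} 1
  7 to go: {4,5,6,7,8,9,10} 1
  8 to go: {3,4,5,6,7,8,9,10} 1
  9 to go: {1,3,4,5,6,7,8,9,10} 1  {2,3,4,5,6,7,8,9,10} 1
  if 0:e drops first: 2 orders
  if 1:i drops first: 1 orders
heap linearizations: 3

3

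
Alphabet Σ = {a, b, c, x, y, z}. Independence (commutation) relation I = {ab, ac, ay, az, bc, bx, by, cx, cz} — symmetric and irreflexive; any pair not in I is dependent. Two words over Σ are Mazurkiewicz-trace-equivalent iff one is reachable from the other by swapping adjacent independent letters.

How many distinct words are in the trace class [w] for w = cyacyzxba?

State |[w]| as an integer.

#0=c has no predecessor
#1=y depends on [0:c]
#2=a has no predecessor
#3=c depends on [1:y]
#4=y depends on [3:c]
#5=z depends on [4:y]
#6=x depends on [2:a, 5:z]
#7=b depends on [5:z]
#8=a depends on [6:x]
sources: [0:c, 2:a]
N(rest) = Σ N(rest − s) over sources s of rest; N(one piece) = 1:
  size 1 → [7]=1  [8]=1
  size 2 → [6,8]=1  [7,8]=2
  size 3 → [2,6,8]=1  [6,7,8]=3
  size 4 → [2,6,7,8]=4  [5,6,7,8]=3
  size 5 → [2,5,6,7,8]=7  [4,5,6,7,8]=3
  size 6 → [2,4,5,6,7,8]=10  [3,4,5,6,7,8]=3
  size 7 → [1,3,4,5,6,7,8]=3  [2,3,4,5,6,7,8]=13
  first=0(c) contributes 16
  first=2(a) contributes 3
|[w]| = 19

19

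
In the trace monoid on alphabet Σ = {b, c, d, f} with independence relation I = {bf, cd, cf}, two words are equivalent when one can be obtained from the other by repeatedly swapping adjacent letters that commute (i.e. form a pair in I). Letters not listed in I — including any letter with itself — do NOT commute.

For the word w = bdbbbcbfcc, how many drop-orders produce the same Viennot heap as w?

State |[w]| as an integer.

8

#0=b has no predecessor
#1=d depends on [0:b]
#2=b depends on [1:d]
#3=b depends on [2:b]
#4=b depends on [3:b]
#5=c depends on [4:b]
#6=b depends on [5:c]
#7=f depends on [1:d]
#8=c depends on [6:b]
#9=c depends on [8:c]
sources: [0:b]
N(rest) = Σ N(rest − s) over sources s of rest; N(one piece) = 1:
  size 1 → [7]=1  [9]=1
  size 2 → [7,9]=2  [8,9]=1
  size 3 → [6,8,9]=1  [7,8,9]=3
  size 4 → [5,6,8,9]=1  [6,7,8,9]=4
  size 5 → [4,5,6,8,9]=1  [5,6,7,8,9]=5
  size 6 → [3,4,5,6,8,9]=1  [4,5,6,7,8,9]=6
  size 7 → [2,3,4,5,6,8,9]=1  [3,4,5,6,7,8,9]=7
  size 8 → [2,3,4,5,6,7,8,9]=8
  first=0(b) contributes 8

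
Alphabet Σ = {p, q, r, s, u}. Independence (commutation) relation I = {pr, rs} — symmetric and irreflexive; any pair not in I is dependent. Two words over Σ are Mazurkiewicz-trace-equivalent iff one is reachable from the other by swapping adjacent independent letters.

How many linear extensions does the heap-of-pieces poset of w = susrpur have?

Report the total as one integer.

#0=s has no predecessor
#1=u depends on [0:s]
#2=s depends on [1:u]
#3=r depends on [1:u]
#4=p depends on [2:s]
#5=u depends on [3:r, 4:p]
#6=r depends on [5:u]
sources: [0:s]
N(rest) = Σ N(rest − s) over sources s of rest; N(one piece) = 1:
  size 1 → [6]=1
  size 2 → [5,6]=1
  size 3 → [3,5,6]=1  [4,5,6]=1
  size 4 → [2,4,5,6]=1  [3,4,5,6]=2
  size 5 → [2,3,4,5,6]=3
  first=0(s) contributes 3

3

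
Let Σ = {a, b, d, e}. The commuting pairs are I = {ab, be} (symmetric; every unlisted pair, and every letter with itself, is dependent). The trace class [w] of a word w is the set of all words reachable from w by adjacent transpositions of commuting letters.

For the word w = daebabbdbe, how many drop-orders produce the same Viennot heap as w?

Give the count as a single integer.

0(d) covers ∅
1(a) covers 0:d
2(e) covers 1:a
3(b) covers 0:d
4(a) covers 2:e
5(b) covers 3:b
6(b) covers 5:b
7(d) covers 4:a, 6:b
8(b) covers 7:d
9(e) covers 7:d
floor of heap: 0:d
completions by unplaced set U, small U first (add the entries for U minus each lowest piece of U):
  |U|=1: {8}:1  {9}:1
  |U|=2: {8,9}:2
  |U|=3: {7,8,9}:2
  |U|=4: {4,7,8,9}:2  {6,7,8,9}:2
  |U|=5: {2,4,7,8,9}:2  {4,6,7,8,9}:4  {5,6,7,8,9}:2
  |U|=6: {1,2,4,7,8,9}:2  {2,4,6,7,8,9}:6  {3,5,6,7,8,9}:2  {4,5,6,7,8,9}:6
  |U|=7: {1,2,4,6,7,8,9}:8  {2,4,5,6,7,8,9}:12  {3,4,5,6,7,8,9}:8
  |U|=8: {1,2,4,5,6,7,8,9}:20  {2,3,4,5,6,7,8,9}:20
  start at 0(d): 40

40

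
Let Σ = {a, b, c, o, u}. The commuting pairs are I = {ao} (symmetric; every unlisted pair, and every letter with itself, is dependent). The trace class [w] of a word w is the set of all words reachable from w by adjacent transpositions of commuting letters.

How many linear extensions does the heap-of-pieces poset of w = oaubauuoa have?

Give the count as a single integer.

4

0(o) covers ∅
1(a) covers ∅
2(u) covers 0:o, 1:a
3(b) covers 2:u
4(a) covers 3:b
5(u) covers 4:a
6(u) covers 5:u
7(o) covers 6:u
8(a) covers 6:u
floor of heap: 0:o, 1:a
completions by unplaced set U, small U first (add the entries for U minus each lowest piece of U):
  |U|=1: {7}:1  {8}:1
  |U|=2: {7,8}:2
  |U|=3: {6,7,8}:2
  |U|=4: {5,6,7,8}:2
  |U|=5: {4,5,6,7,8}:2
  |U|=6: {3,4,5,6,7,8}:2
  |U|=7: {2,3,4,5,6,7,8}:2
  start at 0(o): 2
  start at 1(a): 2
sum over floor = 4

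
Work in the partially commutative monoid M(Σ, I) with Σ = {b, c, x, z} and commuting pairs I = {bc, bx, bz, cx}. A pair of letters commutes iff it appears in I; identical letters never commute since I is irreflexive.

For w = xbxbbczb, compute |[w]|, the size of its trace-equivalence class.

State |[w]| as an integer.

210

#0=x has no predecessor
#1=b has no predecessor
#2=x depends on [0:x]
#3=b depends on [1:b]
#4=b depends on [3:b]
#5=c has no predecessor
#6=z depends on [2:x, 5:c]
#7=b depends on [4:b]
sources: [0:x, 1:b, 5:c]
N(rest) = Σ N(rest − s) over sources s of rest; N(one piece) = 1:
  size 1 → [6]=1  [7]=1
  size 2 → [2,6]=1  [4,7]=1  [5,6]=1  [6,7]=2
  size 3 → [0,2,6]=1  [2,5,6]=2  [2,6,7]=3  [3,4,7]=1  [4,6,7]=3  [5,6,7]=3
  size 4 → [0,2,5,6]=3  [0,2,6,7]=4  [1,3,4,7]=1  [2,4,6,7]=6  [2,5,6,7]=8  [3,4,6,7]=4  [4,5,6,7]=6
  size 5 → [0,2,4,6,7]=10  [0,2,5,6,7]=15  [1,3,4,6,7]=5  [2,3,4,6,7]=10  [2,4,5,6,7]=20  [3,4,5,6,7]=10
  size 6 → [0,2,3,4,6,7]=20  [0,2,4,5,6,7]=45  [1,2,3,4,6,7]=15  [1,3,4,5,6,7]=15  [2,3,4,5,6,7]=40
  first=0(x) contributes 70
  first=1(b) contributes 105
  first=5(c) contributes 35
|[w]| = 210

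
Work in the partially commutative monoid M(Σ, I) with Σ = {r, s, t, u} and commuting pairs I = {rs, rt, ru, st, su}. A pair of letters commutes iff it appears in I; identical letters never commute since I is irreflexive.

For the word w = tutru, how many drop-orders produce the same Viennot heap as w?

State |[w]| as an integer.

drop 0:t onto floor
drop 1:u onto {0:t}
drop 2:t onto {1:u}
drop 3:r onto floor
drop 4:u onto {2:t}
ground layer = {0:t, 3:r}
drop-orders for the pieces not yet dropped (sum over which currently-grounded one goes next):
  1 to go: {3} 1  {4} 1
  2 to go: {2,4} 1  {3,4} 2
  3 to go: {1,2,4} 1  {2,3,4} 3
  if 0:t drops first: 4 orders
  if 3:r drops first: 1 orders
heap linearizations: 5

5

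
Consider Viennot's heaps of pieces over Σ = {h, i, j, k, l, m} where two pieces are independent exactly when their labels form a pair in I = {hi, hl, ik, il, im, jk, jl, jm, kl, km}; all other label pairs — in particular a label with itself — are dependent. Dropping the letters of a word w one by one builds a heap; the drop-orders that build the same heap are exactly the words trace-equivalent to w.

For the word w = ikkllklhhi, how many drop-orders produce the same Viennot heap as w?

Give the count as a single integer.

#0=i has no predecessor
#1=k has no predecessor
#2=k depends on [1:k]
#3=l has no predecessor
#4=l depends on [3:l]
#5=k depends on [2:k]
#6=l depends on [4:l]
#7=h depends on [5:k]
#8=h depends on [7:h]
#9=i depends on [0:i]
sources: [0:i, 1:k, 3:l]
N(rest) = Σ N(rest − s) over sources s of rest; N(one piece) = 1:
  size 1 → [6]=1  [8]=1  [9]=1
  size 2 → [0,9]=1  [4,6]=1  [6,8]=2  [6,9]=2  [7,8]=1  [8,9]=2
  size 3 → [0,6,9]=3  [0,8,9]=3  [3,4,6]=1  [4,6,8]=3  [4,6,9]=3  [5,7,8]=1  [6,7,8]=3  [6,8,9]=6  [7,8,9]=3
  size 4 → [0,4,6,9]=6  [0,6,8,9]=12  [0,7,8,9]=6  [2,5,7,8]=1  [3,4,6,8]=4  [3,4,6,9]=4  [4,6,7,8]=6  [4,6,8,9]=12  [5,6,7,8]=4  [5,7,8,9]=4  [6,7,8,9]=12
  size 5 → [0,3,4,6,9]=10  [0,4,6,8,9]=30  [0,5,7,8,9]=10  [0,6,7,8,9]=30  [1,2,5,7,8]=1  [2,5,6,7,8]=5  [2,5,7,8,9]=5  [3,4,6,7,8]=10  [3,4,6,8,9]=20  [4,5,6,7,8]=10  [4,6,7,8,9]=30  [5,6,7,8,9]=20
  size 6 → [0,2,5,7,8,9]=15  [0,3,4,6,8,9]=60  [0,4,6,7,8,9]=90  [0,5,6,7,8,9]=60  [1,2,5,6,7,8]=6  [1,2,5,7,8,9]=6  [2,4,5,6,7,8]=15  [2,5,6,7,8,9]=30  [3,4,5,6,7,8]=20  [3,4,6,7,8,9]=60  [4,5,6,7,8,9]=60
  size 7 → [0,1,2,5,7,8,9]=21  [0,2,5,6,7,8,9]=105  [0,3,4,6,7,8,9]=210  [0,4,5,6,7,8,9]=210  [1,2,4,5,6,7,8]=21  [1,2,5,6,7,8,9]=42  [2,3,4,5,6,7,8]=35  [2,4,5,6,7,8,9]=105  [3,4,5,6,7,8,9]=140
  size 8 → [0,1,2,5,6,7,8,9]=168  [0,2,4,5,6,7,8,9]=420  [0,3,4,5,6,7,8,9]=560  [1,2,3,4,5,6,7,8]=56  [1,2,4,5,6,7,8,9]=168  [2,3,4,5,6,7,8,9]=280
  first=0(i) contributes 504
  first=1(k) contributes 1260
  first=3(l) contributes 756
|[w]| = 2520

2520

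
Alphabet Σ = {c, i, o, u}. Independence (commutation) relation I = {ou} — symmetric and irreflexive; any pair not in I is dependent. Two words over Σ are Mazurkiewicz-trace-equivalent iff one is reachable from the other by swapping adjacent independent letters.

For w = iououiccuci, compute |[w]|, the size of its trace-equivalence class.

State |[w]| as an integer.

#0=i has no predecessor
#1=o depends on [0:i]
#2=u depends on [0:i]
#3=o depends on [1:o]
#4=u depends on [2:u]
#5=i depends on [3:o, 4:u]
#6=c depends on [5:i]
#7=c depends on [6:c]
#8=u depends on [7:c]
#9=c depends on [8:u]
#10=i depends on [9:c]
sources: [0:i]
N(rest) = Σ N(rest − s) over sources s of rest; N(one piece) = 1:
  size 1 → [10]=1
  size 2 → [9,10]=1
  size 3 → [8,9,10]=1
  size 4 → [7,8,9,10]=1
  size 5 → [6,7,8,9,10]=1
  size 6 → [5,6,7,8,9,10]=1
  size 7 → [3,5,6,7,8,9,10]=1  [4,5,6,7,8,9,10]=1
  size 8 → [1,3,5,6,7,8,9,10]=1  [2,4,5,6,7,8,9,10]=1  [3,4,5,6,7,8,9,10]=2
  size 9 → [1,3,4,5,6,7,8,9,10]=3  [2,3,4,5,6,7,8,9,10]=3
  first=0(i) contributes 6

6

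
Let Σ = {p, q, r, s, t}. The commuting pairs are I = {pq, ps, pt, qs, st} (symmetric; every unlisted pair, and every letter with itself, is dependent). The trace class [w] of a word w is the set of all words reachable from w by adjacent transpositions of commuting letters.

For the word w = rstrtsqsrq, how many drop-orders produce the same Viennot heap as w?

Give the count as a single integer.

drop 0:r onto floor
drop 1:s onto {0:r}
drop 2:t onto {0:r}
drop 3:r onto {1:s, 2:t}
drop 4:t onto {3:r}
drop 5:s onto {3:r}
drop 6:q onto {4:t}
drop 7:s onto {5:s}
drop 8:r onto {6:q, 7:s}
drop 9:q onto {8:r}
ground layer = {0:r}
drop-orders for the pieces not yet dropped (sum over which currently-grounded one goes next):
  1 to go: {9} 1
  2 to go: {8,9} 1
  3 to go: {6,8,9} 1  {7,8,9} 1
  4 to go: {4,6,8,9} 1  {5,7,8,9} 1  {6,7,8,9} 2
  5 to go: {4,6,7,8,9} 3  {5,6,7,8,9} 3
  6 to go: {4,5,6,7,8,9} 6
  7 to go: {3,4,5,6,7,8,9} 6
  8 to go: {1,3,4,5,6,7,8,9} 6  {2,3,4,5,6,7,8,9} 6
  if 0:r drops first: 12 orders

12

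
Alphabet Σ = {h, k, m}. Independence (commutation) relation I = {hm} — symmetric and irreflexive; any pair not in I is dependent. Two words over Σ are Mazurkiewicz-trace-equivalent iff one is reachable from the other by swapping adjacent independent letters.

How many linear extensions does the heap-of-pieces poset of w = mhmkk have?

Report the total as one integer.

0(m) covers ∅
1(h) covers ∅
2(m) covers 0:m
3(k) covers 1:h, 2:m
4(k) covers 3:k
floor of heap: 0:m, 1:h
completions by unplaced set U, small U first (add the entries for U minus each lowest piece of U):
  |U|=1: {4}:1
  |U|=2: {3,4}:1
  |U|=3: {1,3,4}:1  {2,3,4}:1
  start at 0(m): 2
  start at 1(h): 1
sum over floor = 3

3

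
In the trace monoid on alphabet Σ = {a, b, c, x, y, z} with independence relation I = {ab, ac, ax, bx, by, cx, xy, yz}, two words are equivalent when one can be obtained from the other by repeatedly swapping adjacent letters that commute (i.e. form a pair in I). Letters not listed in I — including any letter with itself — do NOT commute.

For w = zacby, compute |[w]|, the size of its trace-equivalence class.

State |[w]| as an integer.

#0=z has no predecessor
#1=a depends on [0:z]
#2=c depends on [0:z]
#3=b depends on [2:c]
#4=y depends on [1:a, 2:c]
sources: [0:z]
N(rest) = Σ N(rest − s) over sources s of rest; N(one piece) = 1:
  size 1 → [3]=1  [4]=1
  size 2 → [1,4]=1  [3,4]=2
  size 3 → [1,3,4]=3  [2,3,4]=2
  first=0(z) contributes 5

5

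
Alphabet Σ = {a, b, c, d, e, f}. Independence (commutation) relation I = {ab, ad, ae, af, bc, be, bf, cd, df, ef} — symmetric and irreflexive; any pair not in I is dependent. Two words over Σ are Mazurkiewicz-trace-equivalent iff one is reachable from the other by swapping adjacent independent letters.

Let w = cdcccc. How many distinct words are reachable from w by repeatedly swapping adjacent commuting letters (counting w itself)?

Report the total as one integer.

0(c) covers ∅
1(d) covers ∅
2(c) covers 0:c
3(c) covers 2:c
4(c) covers 3:c
5(c) covers 4:c
floor of heap: 0:c, 1:d
completions by unplaced set U, small U first (add the entries for U minus each lowest piece of U):
  |U|=1: {1}:1  {5}:1
  |U|=2: {1,5}:2  {4,5}:1
  |U|=3: {1,4,5}:3  {3,4,5}:1
  |U|=4: {1,3,4,5}:4  {2,3,4,5}:1
  start at 0(c): 5
  start at 1(d): 1
sum over floor = 6

6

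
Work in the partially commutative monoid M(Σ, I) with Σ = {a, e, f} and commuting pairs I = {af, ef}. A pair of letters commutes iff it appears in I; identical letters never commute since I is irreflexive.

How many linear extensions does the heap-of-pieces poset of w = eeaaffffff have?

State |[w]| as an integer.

210

drop 0:e onto floor
drop 1:e onto {0:e}
drop 2:a onto {1:e}
drop 3:a onto {2:a}
drop 4:f onto floor
drop 5:f onto {4:f}
drop 6:f onto {5:f}
drop 7:f onto {6:f}
drop 8:f onto {7:f}
drop 9:f onto {8:f}
ground layer = {0:e, 4:f}
drop-orders for the pieces not yet dropped (sum over which currently-grounded one goes next):
  1 to go: {3} 1  {9} 1
  2 to go: {2,3} 1  {3,9} 2  {8,9} 1
  3 to go: {1,2,3} 1  {2,3,9} 3  {3,8,9} 3  {7,8,9} 1
  4 to go: {0,1,2,3} 1  {1,2,3,9} 4  {2,3,8,9} 6  {3,7,8,9} 4  {6,7,8,9} 1
  5 to go: {0,1,2,3,9} 5  {1,2,3,8,9} 10  {2,3,7,8,9} 10  {3,6,7,8,9} 5  {5,6,7,8,9} 1
  6 to go: {0,1,2,3,8,9} 15  {1,2,3,7,8,9} 20  {2,3,6,7,8,9} 15  {3,5,6,7,8,9} 6  {4,5,6,7,8,9} 1
  7 to go: {0,1,2,3,7,8,9} 35  {1,2,3,6,7,8,9} 35  {2,3,5,6,7,8,9} 21  {3,4,5,6,7,8,9} 7
  8 to go: {0,1,2,3,6,7,8,9} 70  {1,2,3,5,6,7,8,9} 56  {2,3,4,5,6,7,8,9} 28
  if 0:e drops first: 84 orders
  if 4:f drops first: 126 orders
heap linearizations: 210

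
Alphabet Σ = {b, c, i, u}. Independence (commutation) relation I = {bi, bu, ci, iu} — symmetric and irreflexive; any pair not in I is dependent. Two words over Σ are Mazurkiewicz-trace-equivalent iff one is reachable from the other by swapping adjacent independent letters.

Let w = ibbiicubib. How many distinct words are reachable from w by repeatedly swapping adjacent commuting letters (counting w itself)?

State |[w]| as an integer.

630

#0=i has no predecessor
#1=b has no predecessor
#2=b depends on [1:b]
#3=i depends on [0:i]
#4=i depends on [3:i]
#5=c depends on [2:b]
#6=u depends on [5:c]
#7=b depends on [5:c]
#8=i depends on [4:i]
#9=b depends on [7:b]
sources: [0:i, 1:b]
N(rest) = Σ N(rest − s) over sources s of rest; N(one piece) = 1:
  size 1 → [6]=1  [8]=1  [9]=1
  size 2 → [4,8]=1  [6,8]=2  [6,9]=2  [7,9]=1  [8,9]=2
  size 3 → [3,4,8]=1  [4,6,8]=3  [4,8,9]=3  [6,7,9]=3  [6,8,9]=6  [7,8,9]=3
  size 4 → [0,3,4,8]=1  [3,4,6,8]=4  [3,4,8,9]=4  [4,6,8,9]=12  [4,7,8,9]=6  [5,6,7,9]=3  [6,7,8,9]=12
  size 5 → [0,3,4,6,8]=5  [0,3,4,8,9]=5  [2,5,6,7,9]=3  [3,4,6,8,9]=20  [3,4,7,8,9]=10  [4,6,7,8,9]=30  [5,6,7,8,9]=15
  size 6 → [0,3,4,6,8,9]=30  [0,3,4,7,8,9]=15  [1,2,5,6,7,9]=3  [2,5,6,7,8,9]=18  [3,4,6,7,8,9]=60  [4,5,6,7,8,9]=45
  size 7 → [0,3,4,6,7,8,9]=105  [1,2,5,6,7,8,9]=21  [2,4,5,6,7,8,9]=63  [3,4,5,6,7,8,9]=105
  size 8 → [0,3,4,5,6,7,8,9]=210  [1,2,4,5,6,7,8,9]=84  [2,3,4,5,6,7,8,9]=168
  first=0(i) contributes 252
  first=1(b) contributes 378
|[w]| = 630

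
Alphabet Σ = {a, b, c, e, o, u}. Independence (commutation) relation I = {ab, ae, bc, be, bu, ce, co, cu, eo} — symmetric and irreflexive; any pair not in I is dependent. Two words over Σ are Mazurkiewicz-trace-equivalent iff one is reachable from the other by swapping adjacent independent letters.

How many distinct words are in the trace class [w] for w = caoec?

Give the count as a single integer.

0(c) covers ∅
1(a) covers 0:c
2(o) covers 1:a
3(e) covers ∅
4(c) covers 1:a
floor of heap: 0:c, 3:e
completions by unplaced set U, small U first (add the entries for U minus each lowest piece of U):
  |U|=1: {2}:1  {3}:1  {4}:1
  |U|=2: {2,3}:2  {2,4}:2  {3,4}:2
  |U|=3: {1,2,4}:2  {2,3,4}:6
  start at 0(c): 8
  start at 3(e): 2
sum over floor = 10

10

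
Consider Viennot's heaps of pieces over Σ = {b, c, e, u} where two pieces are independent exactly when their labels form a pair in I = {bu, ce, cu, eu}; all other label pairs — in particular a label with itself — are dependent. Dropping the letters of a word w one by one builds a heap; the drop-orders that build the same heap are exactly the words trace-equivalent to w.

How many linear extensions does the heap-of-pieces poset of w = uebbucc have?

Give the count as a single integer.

drop 0:u onto floor
drop 1:e onto floor
drop 2:b onto {1:e}
drop 3:b onto {2:b}
drop 4:u onto {0:u}
drop 5:c onto {3:b}
drop 6:c onto {5:c}
ground layer = {0:u, 1:e}
drop-orders for the pieces not yet dropped (sum over which currently-grounded one goes next):
  1 to go: {4} 1  {6} 1
  2 to go: {0,4} 1  {4,6} 2  {5,6} 1
  3 to go: {0,4,6} 3  {3,5,6} 1  {4,5,6} 3
  4 to go: {0,4,5,6} 6  {2,3,5,6} 1  {3,4,5,6} 4
  5 to go: {0,3,4,5,6} 10  {1,2,3,5,6} 1  {2,3,4,5,6} 5
  if 0:u drops first: 6 orders
  if 1:e drops first: 15 orders
heap linearizations: 21

21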